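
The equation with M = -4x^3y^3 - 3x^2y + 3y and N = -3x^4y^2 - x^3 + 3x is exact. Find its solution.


Check exactness: ∂M/∂y = -12x^3y^2 - 3x^2 + 3 and ∂N/∂x = -12x^3y^2 - 3x^2 + 3; equal, so the equation is exact.
Integrate M with respect to x (treating y as constant): ∫M dx = -x^4y^3 - x^3y + 3xy + h(y).
Differentiate w.r.t. y and set equal to N: all terms match, so h'(y) = 0 and h is a constant absorbed into C.
General solution: -x^4y^3 - x^3y + 3xy = C.


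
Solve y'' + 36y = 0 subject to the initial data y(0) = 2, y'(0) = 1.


Characteristic roots of r² + 36 = 0 are ±6i, so y = C₁cos(6x) + C₂sin(6x).
Apply y(0) = 2: C₁ = 2. Differentiate and apply y'(0) = 1: 6·C₂ = 1, so C₂ = 1/6.
Particular solution: y = 2cos(6x) + (1/6)sin(6x).


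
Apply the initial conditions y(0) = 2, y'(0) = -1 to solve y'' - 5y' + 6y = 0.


Characteristic roots of r² - 5r + 6 = 0 are 2, 3.
General solution y = c₁ e^(2x) + c₂ e^(3x).
Apply y(0) = 2: c₁ + c₂ = 2. Apply y'(0) = -1: 2 c₁ + 3 c₂ = -1.
Solve: c₁ = 7, c₂ = -5.
Particular solution: y = 7e^(2x) - 5e^(3x).


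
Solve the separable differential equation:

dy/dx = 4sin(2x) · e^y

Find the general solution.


Separate: e^(-y) dy = 4sin(2x) dx.
Integrate: -e^(-y) = -2cos(2x) + C₀.
Rearrange: e^(-y) = 2cos(2x) + C.


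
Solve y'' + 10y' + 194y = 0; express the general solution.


Characteristic equation: r² + 10r + 194 = 0.
Discriminant is negative; roots r = -5 ± 13i (complex conjugate pair).
General solution uses e^(α x)(C₁ cos(β x) + C₂ sin(β x)): y = e^(-5x)(C₁cos(13x) + C₂sin(13x)).


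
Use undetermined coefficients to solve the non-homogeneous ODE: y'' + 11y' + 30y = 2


Characteristic roots of r² + 11r + 30 = 0 are -6, -5.
y_h = C₁e^(-6x) + C₂e^(-5x).
Constant forcing; try y_p = A. Then 30A = 2 ⇒ A = 1/15.
General solution: y = C₁e^(-6x) + C₂e^(-5x) + 1/15.


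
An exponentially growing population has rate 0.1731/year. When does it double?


Exponential growth: P(t) = P₀ e^(0.1731t). Set P(t)/P₀ = 2: e^(0.1731t) = 2.
Solve: t = ln(2)/0.1731 ≈ 4.00 years.


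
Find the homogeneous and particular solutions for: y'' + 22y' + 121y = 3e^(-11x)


Characteristic polynomial (r + 11)² = 0; repeated root r = -11.
y_h = (C₁ + C₂x)e^(-11x). Forcing matches the repeated root (resonance), so try y_p = Ax² e^(-11x).
Substitute and solve for A: 2A = 3, so A = 3/2.
General solution: y = (C₁ + C₂x + (3/2)x²)e^(-11x).


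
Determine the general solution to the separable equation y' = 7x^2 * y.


Separate variables: dy/y = 7x^2 dx.
Integrate: ln|y| = (7/3)x^3 + C₀.
Exponentiate: y = Ce^((7/3)x^3).


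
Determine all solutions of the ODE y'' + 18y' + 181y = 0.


Characteristic equation: r² + 18r + 181 = 0.
Discriminant is negative; roots r = -9 ± 10i (complex conjugate pair).
General solution uses e^(α x)(C₁ cos(β x) + C₂ sin(β x)): y = e^(-9x)(C₁cos(10x) + C₂sin(10x)).


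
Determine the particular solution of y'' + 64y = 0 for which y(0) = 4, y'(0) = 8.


Characteristic roots of r² + 64 = 0 are ±8i, so y = C₁cos(8x) + C₂sin(8x).
Apply y(0) = 4: C₁ = 4. Differentiate and apply y'(0) = 8: 8·C₂ = 8, so C₂ = 1.
Particular solution: y = 4cos(8x) + sin(8x).


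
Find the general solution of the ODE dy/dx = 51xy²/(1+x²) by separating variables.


Separate: dy/y² = 51x/(1+x²) dx.
Integrate LHS: ∫ dy/y² = -1/y.
Integrate RHS via u = 1+x²: (51/2)ln(1+x²) + C.
Result: -1/y = (51/2)ln(1+x²) + C.


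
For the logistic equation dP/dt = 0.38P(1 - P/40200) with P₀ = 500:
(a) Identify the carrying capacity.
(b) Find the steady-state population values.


Logistic ODE dP/dt = 0.38P(1 - P/40200) has equilibria where dP/dt = 0, i.e. P = 0 or P = 40200.
The coefficient (1 - P/K) = 0 when P = K, identifying K = 40200 as the carrying capacity.
(a) K = 40200; (b) equilibria P = 0 and P = 40200.


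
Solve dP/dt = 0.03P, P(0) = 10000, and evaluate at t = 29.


The ODE dP/dt = 0.03P has solution P(t) = P(0)e^(0.03t).
Substitute P(0) = 10000 and t = 29: P(29) = 10000 e^(0.87) ≈ 23869.


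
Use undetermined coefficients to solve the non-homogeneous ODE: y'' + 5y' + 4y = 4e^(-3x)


Characteristic roots of r² + 5r + 4 = 0 are -4, -1.
y_h = C₁e^(-4x) + C₂e^(-x).
Forcing exponent -3 is not a characteristic root; try y_p = Ae^(-3x).
Substitute: A·(9 + (5)·-3 + (4)) = A·-2 = 4, so A = -2.
General solution: y = C₁e^(-4x) + C₂e^(-x) - 2e^(-3x).


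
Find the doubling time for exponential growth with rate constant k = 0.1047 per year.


Exponential growth: P(t) = P₀ e^(0.1047t). Set P(t)/P₀ = 2: e^(0.1047t) = 2.
Solve: t = ln(2)/0.1047 ≈ 6.62 years.


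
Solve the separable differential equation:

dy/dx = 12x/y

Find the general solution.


Separate variables: y dy = 12x dx.
Integrate both sides: y²/2 = 6x^2 + C₀.
Multiply by 2: y² = 12x^2 + C.


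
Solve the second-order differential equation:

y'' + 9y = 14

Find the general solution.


Homogeneous part: r² + 9 = 0 ⇒ r = ±3i, so y_h = C₁cos(3x) + C₂sin(3x).
Try constant y_p = A; plug in: 9A = 14 ⇒ A = 14/9.
General solution: y = C₁cos(3x) + C₂sin(3x) + 14/9.


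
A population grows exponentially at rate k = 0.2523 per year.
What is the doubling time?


Exponential growth: P(t) = P₀ e^(0.2523t). Set P(t)/P₀ = 2: e^(0.2523t) = 2.
Solve: t = ln(2)/0.2523 ≈ 2.75 years.


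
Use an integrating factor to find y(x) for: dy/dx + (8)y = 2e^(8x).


P(x) = 8 ⇒ μ = e^(8x).
(μ y)' = 2e^(16x) ⇒ μ y = (2/16)e^(16x) + C.
Divide by μ: y = (1/8)e^(8x) + Ce^(-8x).


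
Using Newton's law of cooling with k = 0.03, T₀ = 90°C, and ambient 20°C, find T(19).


Newton's law: dT/dt = -k(T - T_a) has solution T(t) = T_a + (T₀ - T_a)e^(-kt).
Plug in T_a = 20, T₀ = 90, k = 0.03, t = 19: T(19) = 20 + (70)e^(-0.57) ≈ 59.6°C.


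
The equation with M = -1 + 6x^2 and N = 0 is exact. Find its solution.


Check exactness: ∂M/∂y = 0 and ∂N/∂x = 0; equal, so the equation is exact.
Integrate M with respect to x (treating y as constant): ∫M dx = -x + 2x^3 + h(y).
Differentiate w.r.t. y and set equal to N: all terms match, so h'(y) = 0 and h is a constant absorbed into C.
General solution: -x + 2x^3 = C.


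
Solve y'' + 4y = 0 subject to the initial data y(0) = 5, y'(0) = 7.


Characteristic roots of r² + 4 = 0 are ±2i, so y = C₁cos(2x) + C₂sin(2x).
Apply y(0) = 5: C₁ = 5. Differentiate and apply y'(0) = 7: 2·C₂ = 7, so C₂ = 7/2.
Particular solution: y = 5cos(2x) + (7/2)sin(2x).


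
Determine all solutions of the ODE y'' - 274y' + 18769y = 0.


Characteristic equation: r² - 274r + 18769 = 0, i.e. (r - 137)² = 0.
Repeated root r = 137; include an x factor for the second linearly independent solution.
General solution: y = (C₁ + C₂x)e^(137x).


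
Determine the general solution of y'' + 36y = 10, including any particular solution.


Homogeneous part: r² + 36 = 0 ⇒ r = ±6i, so y_h = C₁cos(6x) + C₂sin(6x).
Try constant y_p = A; plug in: 36A = 10 ⇒ A = 5/18.
General solution: y = C₁cos(6x) + C₂sin(6x) + 5/18.


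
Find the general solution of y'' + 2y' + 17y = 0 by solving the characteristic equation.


Characteristic equation: r² + 2r + 17 = 0.
Discriminant is negative; roots r = -1 ± 4i (complex conjugate pair).
General solution uses e^(α x)(C₁ cos(β x) + C₂ sin(β x)): y = e^(-x)(C₁cos(4x) + C₂sin(4x)).


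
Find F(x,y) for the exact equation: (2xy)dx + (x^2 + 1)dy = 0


Check exactness: ∂M/∂y = 2x and ∂N/∂x = 2x; equal, so the equation is exact.
Integrate M with respect to x (treating y as constant): ∫M dx = x^2y + h(y).
Differentiate w.r.t. y and set equal to N: the x-dependent terms already match, leaving h'(y) = 1. Integrate: h(y) = y.
So F(x,y) = x^2y + y.
General solution: x^2y + y = C.


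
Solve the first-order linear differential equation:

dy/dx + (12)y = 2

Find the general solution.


P(x) = 12, Q(x) = 2; integrating factor μ = e^(12x).
(μ y)' = 2e^(12x) ⇒ μ y = (1/6)e^(12x) + C.
Divide by μ: y = 1/6 + Ce^(-12x).


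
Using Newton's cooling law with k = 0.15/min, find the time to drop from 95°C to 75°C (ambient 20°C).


From T(t) = T_a + (T₀ - T_a)e^(-kt), set T(t) = 75:
(75 - 20) / (95 - 20) = e^(-0.15t), so t = -ln(0.733)/0.15 ≈ 2.1 minutes.


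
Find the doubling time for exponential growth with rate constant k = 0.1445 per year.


Exponential growth: P(t) = P₀ e^(0.1445t). Set P(t)/P₀ = 2: e^(0.1445t) = 2.
Solve: t = ln(2)/0.1445 ≈ 4.80 years.


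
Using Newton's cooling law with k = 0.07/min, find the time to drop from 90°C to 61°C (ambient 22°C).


From T(t) = T_a + (T₀ - T_a)e^(-kt), set T(t) = 61:
(61 - 22) / (90 - 22) = e^(-0.07t), so t = -ln(0.574)/0.07 ≈ 7.9 minutes.


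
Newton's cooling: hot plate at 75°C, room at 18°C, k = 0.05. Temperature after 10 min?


Newton's law: dT/dt = -k(T - T_a) has solution T(t) = T_a + (T₀ - T_a)e^(-kt).
Plug in T_a = 18, T₀ = 75, k = 0.05, t = 10: T(10) = 18 + (57)e^(-0.50) ≈ 52.6°C.


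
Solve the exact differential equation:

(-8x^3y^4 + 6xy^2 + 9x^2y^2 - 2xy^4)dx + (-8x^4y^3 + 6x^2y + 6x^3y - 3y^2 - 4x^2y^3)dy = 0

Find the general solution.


Check exactness: ∂M/∂y = -32x^3y^3 + 12xy + 18x^2y - 8xy^3 and ∂N/∂x = -32x^3y^3 + 12xy + 18x^2y - 8xy^3; equal, so the equation is exact.
Integrate M with respect to x (treating y as constant): ∫M dx = -2x^4y^4 + 3x^2y^2 + 3x^3y^2 - x^2y^4 + h(y).
Differentiate w.r.t. y and set equal to N: the x-dependent terms already match, leaving h'(y) = -3y^2. Integrate: h(y) = -y^3.
So F(x,y) = -2x^4y^4 + 3x^2y^2 + 3x^3y^2 - y^3 - x^2y^4.
General solution: -2x^4y^4 + 3x^2y^2 + 3x^3y^2 - y^3 - x^2y^4 = C.


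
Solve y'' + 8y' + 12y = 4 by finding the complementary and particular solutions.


Characteristic roots of r² + 8r + 12 = 0 are -2, -6.
y_h = C₁e^(-2x) + C₂e^(-6x).
Constant forcing; try y_p = A. Then 12A = 4 ⇒ A = 1/3.
General solution: y = C₁e^(-2x) + C₂e^(-6x) + 1/3.


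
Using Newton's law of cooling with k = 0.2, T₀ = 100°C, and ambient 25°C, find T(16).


Newton's law: dT/dt = -k(T - T_a) has solution T(t) = T_a + (T₀ - T_a)e^(-kt).
Plug in T_a = 25, T₀ = 100, k = 0.2, t = 16: T(16) = 25 + (75)e^(-3.20) ≈ 28.1°C.


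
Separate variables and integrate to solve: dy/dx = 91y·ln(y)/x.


Separate: dy/[y ln(y)] = 91 dx/x.
Substitute u = ln(y): du/u = 91 dx/x.
Integrate: ln|ln(y)| = 91ln|x| + C₀, hence ln(y) = C·x^91.


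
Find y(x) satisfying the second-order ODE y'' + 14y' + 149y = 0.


Characteristic equation: r² + 14r + 149 = 0.
Discriminant is negative; roots r = -7 ± 10i (complex conjugate pair).
General solution uses e^(α x)(C₁ cos(β x) + C₂ sin(β x)): y = e^(-7x)(C₁cos(10x) + C₂sin(10x)).


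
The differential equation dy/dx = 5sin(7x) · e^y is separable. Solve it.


Separate: e^(-y) dy = 5sin(7x) dx.
Integrate: -e^(-y) = -(5/7)cos(7x) + C₀.
Rearrange: e^(-y) = (5/7)cos(7x) + C.


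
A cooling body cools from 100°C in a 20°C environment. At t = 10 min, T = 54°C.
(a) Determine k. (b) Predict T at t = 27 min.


Newton's law: T(t) = T_a + (T₀ - T_a)e^(-kt).
(a) Use T(10) = 54: (54 - 20)/(100 - 20) = e^(-k·10), so k = -ln(0.425)/10 ≈ 0.0856.
(b) Apply k to t = 27: T(27) = 20 + (80)e^(-2.310) ≈ 27.9°C.


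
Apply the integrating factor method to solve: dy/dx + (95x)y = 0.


P(x) = 95x ⇒ μ = e^((95/2)x²).
Q(x) = 0 so μ y is constant: y = Ce^(-(95/2)x²).


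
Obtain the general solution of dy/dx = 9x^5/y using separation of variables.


Separate variables: y dy = 9x^5 dx.
Integrate both sides: y²/2 = (3/2)x^6 + C₀.
Multiply by 2: y² = 3x^6 + C.


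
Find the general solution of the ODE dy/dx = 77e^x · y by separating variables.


Separate variables: dy/y = 77e^x dx.
Integrate: ln|y| = 77e^x + C₀.
Exponentiate: y = Ce^(77e^x).


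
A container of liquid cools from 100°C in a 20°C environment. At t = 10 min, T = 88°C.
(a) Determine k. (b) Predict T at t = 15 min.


Newton's law: T(t) = T_a + (T₀ - T_a)e^(-kt).
(a) Use T(10) = 88: (88 - 20)/(100 - 20) = e^(-k·10), so k = -ln(0.850)/10 ≈ 0.0163.
(b) Apply k to t = 15: T(15) = 20 + (80)e^(-0.244) ≈ 82.7°C.


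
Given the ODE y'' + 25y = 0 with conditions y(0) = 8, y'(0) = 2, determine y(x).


Characteristic roots of r² + 25 = 0 are ±5i, so y = C₁cos(5x) + C₂sin(5x).
Apply y(0) = 8: C₁ = 8. Differentiate and apply y'(0) = 2: 5·C₂ = 2, so C₂ = 2/5.
Particular solution: y = 8cos(5x) + (2/5)sin(5x).


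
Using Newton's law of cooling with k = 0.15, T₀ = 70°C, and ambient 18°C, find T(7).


Newton's law: dT/dt = -k(T - T_a) has solution T(t) = T_a + (T₀ - T_a)e^(-kt).
Plug in T_a = 18, T₀ = 70, k = 0.15, t = 7: T(7) = 18 + (52)e^(-1.05) ≈ 36.2°C.


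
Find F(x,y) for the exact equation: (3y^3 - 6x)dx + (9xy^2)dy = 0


Check exactness: ∂M/∂y = 9y^2 and ∂N/∂x = 9y^2; equal, so the equation is exact.
Integrate M with respect to x (treating y as constant): ∫M dx = 3xy^3 - 3x^2 + h(y).
Differentiate w.r.t. y and set equal to N: all terms match, so h'(y) = 0 and h is a constant absorbed into C.
General solution: 3xy^3 - 3x^2 = C.


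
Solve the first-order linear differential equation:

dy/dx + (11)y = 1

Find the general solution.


P(x) = 11, Q(x) = 1; integrating factor μ = e^(11x).
(μ y)' = e^(11x) ⇒ μ y = (1/11)e^(11x) + C.
Divide by μ: y = 1/11 + Ce^(-11x).


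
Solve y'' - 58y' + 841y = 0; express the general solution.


Characteristic equation: r² - 58r + 841 = 0, i.e. (r - 29)² = 0.
Repeated root r = 29; include an x factor for the second linearly independent solution.
General solution: y = (C₁ + C₂x)e^(29x).


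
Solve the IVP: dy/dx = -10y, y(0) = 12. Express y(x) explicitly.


General solution of y' = -10y is y = Ce^(-10x).
Apply y(0) = 12: C = 12.
Particular solution: y = 12e^(-10x).


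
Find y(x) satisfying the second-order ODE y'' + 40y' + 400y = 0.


Characteristic equation: r² + 40r + 400 = 0, i.e. (r + 20)² = 0.
Repeated root r = -20; include an x factor for the second linearly independent solution.
General solution: y = (C₁ + C₂x)e^(-20x).


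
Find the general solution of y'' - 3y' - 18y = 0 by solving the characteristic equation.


Characteristic equation: r² - 3r - 18 = 0.
Factor: (r - 6)(r + 3) = 0 ⇒ r = 6, -3 (distinct real).
General solution: y = C₁e^(6x) + C₂e^(-3x).


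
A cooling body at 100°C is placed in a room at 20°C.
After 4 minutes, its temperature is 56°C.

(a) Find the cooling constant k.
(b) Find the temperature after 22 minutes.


Newton's law: T(t) = T_a + (T₀ - T_a)e^(-kt).
(a) Use T(4) = 56: (56 - 20)/(100 - 20) = e^(-k·4), so k = -ln(0.450)/4 ≈ 0.1996.
(b) Apply k to t = 22: T(22) = 20 + (80)e^(-4.392) ≈ 21.0°C.


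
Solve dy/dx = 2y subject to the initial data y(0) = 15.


General solution of y' = 2y is y = Ce^(2x).
Apply y(0) = 15: C = 15.
Particular solution: y = 15e^(2x).


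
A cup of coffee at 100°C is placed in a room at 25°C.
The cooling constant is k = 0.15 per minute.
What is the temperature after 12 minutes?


Newton's law: dT/dt = -k(T - T_a) has solution T(t) = T_a + (T₀ - T_a)e^(-kt).
Plug in T_a = 25, T₀ = 100, k = 0.15, t = 12: T(12) = 25 + (75)e^(-1.80) ≈ 37.4°C.


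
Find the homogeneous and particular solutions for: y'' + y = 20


Homogeneous part: r² + 1 = 0 ⇒ r = ±1i, so y_h = C₁cos(x) + C₂sin(x).
Try constant y_p = A; plug in: 1A = 20 ⇒ A = 20.
General solution: y = C₁cos(x) + C₂sin(x) + 20.


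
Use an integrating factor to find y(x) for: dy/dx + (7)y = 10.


P(x) = 7, Q(x) = 10; integrating factor μ = e^(7x).
(μ y)' = 10e^(7x) ⇒ μ y = (10/7)e^(7x) + C.
Divide by μ: y = 10/7 + Ce^(-7x).


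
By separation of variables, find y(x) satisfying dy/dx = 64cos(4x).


g(y) = 1, so integrate directly: y = ∫ 64cos(4x) dx = 16sin(4x) + C.


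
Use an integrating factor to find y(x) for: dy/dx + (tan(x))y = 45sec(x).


P(x) = tan(x) ⇒ μ = e^(∫tan(x)dx) = sec(x).
(sec(x) y)' = 45sec²(x) ⇒ sec(x) y = 45tan(x) + C.
Multiply by cos(x): y = 45sin(x) + C·cos(x).


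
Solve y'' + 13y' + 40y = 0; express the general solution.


Characteristic equation: r² + 13r + 40 = 0.
Factor: (r + 8)(r + 5) = 0 ⇒ r = -8, -5 (distinct real).
General solution: y = C₁e^(-8x) + C₂e^(-5x).


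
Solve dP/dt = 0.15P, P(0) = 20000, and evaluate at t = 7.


The ODE dP/dt = 0.15P has solution P(t) = P(0)e^(0.15t).
Substitute P(0) = 20000 and t = 7: P(7) = 20000 e^(1.05) ≈ 57153.


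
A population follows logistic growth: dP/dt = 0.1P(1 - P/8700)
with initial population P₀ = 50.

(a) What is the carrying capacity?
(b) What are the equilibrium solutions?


Logistic ODE dP/dt = 0.1P(1 - P/8700) has equilibria where dP/dt = 0, i.e. P = 0 or P = 8700.
The coefficient (1 - P/K) = 0 when P = K, identifying K = 8700 as the carrying capacity.
(a) K = 8700; (b) equilibria P = 0 and P = 8700.


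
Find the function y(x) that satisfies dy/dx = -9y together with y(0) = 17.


General solution of y' = -9y is y = Ce^(-9x).
Apply y(0) = 17: C = 17.
Particular solution: y = 17e^(-9x).


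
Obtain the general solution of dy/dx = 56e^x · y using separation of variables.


Separate variables: dy/y = 56e^x dx.
Integrate: ln|y| = 56e^x + C₀.
Exponentiate: y = Ce^(56e^x).


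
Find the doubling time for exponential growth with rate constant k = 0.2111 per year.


Exponential growth: P(t) = P₀ e^(0.2111t). Set P(t)/P₀ = 2: e^(0.2111t) = 2.
Solve: t = ln(2)/0.2111 ≈ 3.28 years.


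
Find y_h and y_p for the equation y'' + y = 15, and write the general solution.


Homogeneous part: r² + 1 = 0 ⇒ r = ±1i, so y_h = C₁cos(x) + C₂sin(x).
Try constant y_p = A; plug in: 1A = 15 ⇒ A = 15.
General solution: y = C₁cos(x) + C₂sin(x) + 15.


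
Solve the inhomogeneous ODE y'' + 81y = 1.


Homogeneous part: r² + 81 = 0 ⇒ r = ±9i, so y_h = C₁cos(9x) + C₂sin(9x).
Try constant y_p = A; plug in: 81A = 1 ⇒ A = 1/81.
General solution: y = C₁cos(9x) + C₂sin(9x) + 1/81.


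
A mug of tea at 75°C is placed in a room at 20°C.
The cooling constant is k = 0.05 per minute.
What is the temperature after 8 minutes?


Newton's law: dT/dt = -k(T - T_a) has solution T(t) = T_a + (T₀ - T_a)e^(-kt).
Plug in T_a = 20, T₀ = 75, k = 0.05, t = 8: T(8) = 20 + (55)e^(-0.40) ≈ 56.9°C.


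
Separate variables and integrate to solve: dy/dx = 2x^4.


Integrate both sides with respect to x: y = ∫ 2x^4 dx = (2/5)x^5 + C.


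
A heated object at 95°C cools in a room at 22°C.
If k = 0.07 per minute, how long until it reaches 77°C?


From T(t) = T_a + (T₀ - T_a)e^(-kt), set T(t) = 77:
(77 - 22) / (95 - 22) = e^(-0.07t), so t = -ln(0.753)/0.07 ≈ 4.0 minutes.


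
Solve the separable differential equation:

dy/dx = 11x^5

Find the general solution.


Integrate both sides with respect to x: y = ∫ 11x^5 dx = (11/6)x^6 + C.


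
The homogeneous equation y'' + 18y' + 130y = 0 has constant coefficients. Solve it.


Characteristic equation: r² + 18r + 130 = 0.
Discriminant is negative; roots r = -9 ± 7i (complex conjugate pair).
General solution uses e^(α x)(C₁ cos(β x) + C₂ sin(β x)): y = e^(-9x)(C₁cos(7x) + C₂sin(7x)).


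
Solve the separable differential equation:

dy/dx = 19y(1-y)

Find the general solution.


Separate: dy/[y(1-y)] = 19 dx.
Partial fractions: 1/[y(1-y)] = 1/y + 1/(1-y).
Integrate: ln|y/(1-y)| = 19x + C₀.
Solve for y: y = 1/(1 + Ce^(-19x)).


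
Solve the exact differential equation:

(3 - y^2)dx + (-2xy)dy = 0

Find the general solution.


Check exactness: ∂M/∂y = -2y and ∂N/∂x = -2y; equal, so the equation is exact.
Integrate M with respect to x (treating y as constant): ∫M dx = 3x - xy^2 + h(y).
Differentiate w.r.t. y and set equal to N: all terms match, so h'(y) = 0 and h is a constant absorbed into C.
General solution: 3x - xy^2 = C.


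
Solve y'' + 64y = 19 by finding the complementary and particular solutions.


Homogeneous part: r² + 64 = 0 ⇒ r = ±8i, so y_h = C₁cos(8x) + C₂sin(8x).
Try constant y_p = A; plug in: 64A = 19 ⇒ A = 19/64.
General solution: y = C₁cos(8x) + C₂sin(8x) + 19/64.


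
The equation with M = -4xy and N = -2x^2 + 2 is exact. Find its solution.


Check exactness: ∂M/∂y = -4x and ∂N/∂x = -4x; equal, so the equation is exact.
Integrate M with respect to x (treating y as constant): ∫M dx = -2x^2y + h(y).
Differentiate w.r.t. y and set equal to N: the x-dependent terms already match, leaving h'(y) = 2. Integrate: h(y) = 2y.
So F(x,y) = -2x^2y + 2y.
General solution: -2x^2y + 2y = C.


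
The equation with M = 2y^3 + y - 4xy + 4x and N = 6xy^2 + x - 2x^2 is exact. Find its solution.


Check exactness: ∂M/∂y = 6y^2 + 1 - 4x and ∂N/∂x = 6y^2 + 1 - 4x; equal, so the equation is exact.
Integrate M with respect to x (treating y as constant): ∫M dx = 2xy^3 + xy - 2x^2y + 2x^2 + h(y).
Differentiate w.r.t. y and set equal to N: all terms match, so h'(y) = 0 and h is a constant absorbed into C.
General solution: 2xy^3 + xy - 2x^2y + 2x^2 = C.


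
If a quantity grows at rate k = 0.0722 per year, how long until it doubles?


Exponential growth: P(t) = P₀ e^(0.0722t). Set P(t)/P₀ = 2: e^(0.0722t) = 2.
Solve: t = ln(2)/0.0722 ≈ 9.60 years.


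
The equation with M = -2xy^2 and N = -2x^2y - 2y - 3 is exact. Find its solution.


Check exactness: ∂M/∂y = -4xy and ∂N/∂x = -4xy; equal, so the equation is exact.
Integrate M with respect to x (treating y as constant): ∫M dx = -x^2y^2 + h(y).
Differentiate w.r.t. y and set equal to N: the x-dependent terms already match, leaving h'(y) = -2y - 3. Integrate: h(y) = -y^2 - 3y.
So F(x,y) = -x^2y^2 - y^2 - 3y.
General solution: -x^2y^2 - y^2 - 3y = C.


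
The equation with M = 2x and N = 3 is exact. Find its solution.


Check exactness: ∂M/∂y = 0 and ∂N/∂x = 0; equal, so the equation is exact.
Integrate M with respect to x (treating y as constant): ∫M dx = x^2 + h(y).
Differentiate w.r.t. y and set equal to N: the x-dependent terms already match, leaving h'(y) = 3. Integrate: h(y) = 3y.
So F(x,y) = 3y + x^2.
General solution: 3y + x^2 = C.


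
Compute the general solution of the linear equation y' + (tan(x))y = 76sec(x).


P(x) = tan(x) ⇒ μ = e^(∫tan(x)dx) = sec(x).
(sec(x) y)' = 76sec²(x) ⇒ sec(x) y = 76tan(x) + C.
Multiply by cos(x): y = 76sin(x) + C·cos(x).


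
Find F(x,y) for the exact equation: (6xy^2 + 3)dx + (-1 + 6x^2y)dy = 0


Check exactness: ∂M/∂y = 12xy and ∂N/∂x = 12xy; equal, so the equation is exact.
Integrate M with respect to x (treating y as constant): ∫M dx = 3x^2y^2 + 3x + h(y).
Differentiate w.r.t. y and set equal to N: the x-dependent terms already match, leaving h'(y) = -1. Integrate: h(y) = -y.
So F(x,y) = -y + 3x^2y^2 + 3x.
General solution: -y + 3x^2y^2 + 3x = C.


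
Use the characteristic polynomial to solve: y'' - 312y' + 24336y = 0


Characteristic equation: r² - 312r + 24336 = 0, i.e. (r - 156)² = 0.
Repeated root r = 156; include an x factor for the second linearly independent solution.
General solution: y = (C₁ + C₂x)e^(156x).


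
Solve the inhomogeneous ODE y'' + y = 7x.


Homogeneous: r² + 1 = 0 ⇒ r = ±1i, y_h = C₁cos(x) + C₂sin(x).
Polynomial forcing; try y_p = Ax + B. Then y_p'' + 1 y_p = 1(Ax + B) = 7x, so B = 0 and A = 7.
General solution: y = C₁cos(x) + C₂sin(x) + 7x.


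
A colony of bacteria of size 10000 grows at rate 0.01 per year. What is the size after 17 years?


The ODE dP/dt = 0.01P has solution P(t) = P(0)e^(0.01t).
Substitute P(0) = 10000 and t = 17: P(17) = 10000 e^(0.17) ≈ 11853.


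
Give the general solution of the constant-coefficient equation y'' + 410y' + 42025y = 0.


Characteristic equation: r² + 410r + 42025 = 0, i.e. (r + 205)² = 0.
Repeated root r = -205; include an x factor for the second linearly independent solution.
General solution: y = (C₁ + C₂x)e^(-205x).


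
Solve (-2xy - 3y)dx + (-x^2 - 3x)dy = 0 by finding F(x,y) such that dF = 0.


Check exactness: ∂M/∂y = -2x - 3 and ∂N/∂x = -2x - 3; equal, so the equation is exact.
Integrate M with respect to x (treating y as constant): ∫M dx = -x^2y - 3xy + h(y).
Differentiate w.r.t. y and set equal to N: all terms match, so h'(y) = 0 and h is a constant absorbed into C.
General solution: -x^2y - 3xy = C.


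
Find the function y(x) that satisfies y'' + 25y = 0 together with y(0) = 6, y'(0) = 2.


Characteristic roots of r² + 25 = 0 are ±5i, so y = C₁cos(5x) + C₂sin(5x).
Apply y(0) = 6: C₁ = 6. Differentiate and apply y'(0) = 2: 5·C₂ = 2, so C₂ = 2/5.
Particular solution: y = 6cos(5x) + (2/5)sin(5x).


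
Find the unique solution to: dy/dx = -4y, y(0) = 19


General solution of y' = -4y is y = Ce^(-4x).
Apply y(0) = 19: C = 19.
Particular solution: y = 19e^(-4x).


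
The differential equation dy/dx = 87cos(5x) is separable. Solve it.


g(y) = 1, so integrate directly: y = ∫ 87cos(5x) dx = (87/5)sin(5x) + C.


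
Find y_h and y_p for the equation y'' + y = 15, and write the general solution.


Homogeneous part: r² + 1 = 0 ⇒ r = ±1i, so y_h = C₁cos(x) + C₂sin(x).
Try constant y_p = A; plug in: 1A = 15 ⇒ A = 15.
General solution: y = C₁cos(x) + C₂sin(x) + 15.


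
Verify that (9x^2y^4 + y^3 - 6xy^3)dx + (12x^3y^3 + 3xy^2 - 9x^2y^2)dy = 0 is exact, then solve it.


Check exactness: ∂M/∂y = 36x^2y^3 + 3y^2 - 18xy^2 and ∂N/∂x = 36x^2y^3 + 3y^2 - 18xy^2; equal, so the equation is exact.
Integrate M with respect to x (treating y as constant): ∫M dx = 3x^3y^4 + xy^3 - 3x^2y^3 + h(y).
Differentiate w.r.t. y and set equal to N: all terms match, so h'(y) = 0 and h is a constant absorbed into C.
General solution: 3x^3y^4 + xy^3 - 3x^2y^3 = C.


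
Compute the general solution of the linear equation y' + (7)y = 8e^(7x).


P(x) = 7 ⇒ μ = e^(7x).
(μ y)' = 8e^(14x) ⇒ μ y = (8/14)e^(14x) + C.
Divide by μ: y = (4/7)e^(7x) + Ce^(-7x).


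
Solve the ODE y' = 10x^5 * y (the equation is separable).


Separate variables: dy/y = 10x^5 dx.
Integrate: ln|y| = (5/3)x^6 + C₀.
Exponentiate: y = Ce^((5/3)x^6).


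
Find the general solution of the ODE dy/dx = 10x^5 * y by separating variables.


Separate variables: dy/y = 10x^5 dx.
Integrate: ln|y| = (5/3)x^6 + C₀.
Exponentiate: y = Ce^((5/3)x^6).


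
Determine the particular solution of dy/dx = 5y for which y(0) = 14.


General solution of y' = 5y is y = Ce^(5x).
Apply y(0) = 14: C = 14.
Particular solution: y = 14e^(5x).


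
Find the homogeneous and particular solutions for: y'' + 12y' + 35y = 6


Characteristic roots of r² + 12r + 35 = 0 are -5, -7.
y_h = C₁e^(-5x) + C₂e^(-7x).
Constant forcing; try y_p = A. Then 35A = 6 ⇒ A = 6/35.
General solution: y = C₁e^(-5x) + C₂e^(-7x) + 6/35.


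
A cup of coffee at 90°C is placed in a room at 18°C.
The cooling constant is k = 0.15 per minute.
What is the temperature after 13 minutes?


Newton's law: dT/dt = -k(T - T_a) has solution T(t) = T_a + (T₀ - T_a)e^(-kt).
Plug in T_a = 18, T₀ = 90, k = 0.15, t = 13: T(13) = 18 + (72)e^(-1.95) ≈ 28.2°C.


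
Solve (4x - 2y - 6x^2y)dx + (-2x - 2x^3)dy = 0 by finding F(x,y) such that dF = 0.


Check exactness: ∂M/∂y = -2 - 6x^2 and ∂N/∂x = -2 - 6x^2; equal, so the equation is exact.
Integrate M with respect to x (treating y as constant): ∫M dx = 2x^2 - 2xy - 2x^3y + h(y).
Differentiate w.r.t. y and set equal to N: all terms match, so h'(y) = 0 and h is a constant absorbed into C.
General solution: 2x^2 - 2xy - 2x^3y = C.


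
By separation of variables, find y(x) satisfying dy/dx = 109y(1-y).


Separate: dy/[y(1-y)] = 109 dx.
Partial fractions: 1/[y(1-y)] = 1/y + 1/(1-y).
Integrate: ln|y/(1-y)| = 109x + C₀.
Solve for y: y = 1/(1 + Ce^(-109x)).


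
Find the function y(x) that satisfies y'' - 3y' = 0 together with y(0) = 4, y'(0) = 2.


Characteristic roots of r² - 3r = 0 are 3, 0.
General solution y = c₁ e^(3x) + c₂.
Apply y(0) = 4: c₁ + c₂ = 4. Apply y'(0) = 2: 3 c₁ + 0 c₂ = 2.
Solve: c₁ = 2/3, c₂ = 10/3.
Particular solution: y = (2/3)e^(3x) + 10/3.


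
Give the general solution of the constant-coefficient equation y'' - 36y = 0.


Characteristic equation: r² - 36 = 0.
Factor: (r - 6)(r + 6) = 0 ⇒ r = 6, -6 (distinct real).
General solution: y = C₁e^(6x) + C₂e^(-6x).


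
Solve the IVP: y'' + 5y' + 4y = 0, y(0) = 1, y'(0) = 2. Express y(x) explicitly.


Characteristic roots of r² + 5r + 4 = 0 are -4, -1.
General solution y = c₁ e^(-4x) + c₂ e^(-x).
Apply y(0) = 1: c₁ + c₂ = 1. Apply y'(0) = 2: -4 c₁ - 1 c₂ = 2.
Solve: c₁ = -1, c₂ = 2.
Particular solution: y = -e^(-4x) + 2e^(-x).


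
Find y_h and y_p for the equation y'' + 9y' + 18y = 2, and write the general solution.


Characteristic roots of r² + 9r + 18 = 0 are -6, -3.
y_h = C₁e^(-6x) + C₂e^(-3x).
Constant forcing; try y_p = A. Then 18A = 2 ⇒ A = 1/9.
General solution: y = C₁e^(-6x) + C₂e^(-3x) + 1/9.


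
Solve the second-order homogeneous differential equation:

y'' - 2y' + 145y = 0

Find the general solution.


Characteristic equation: r² - 2r + 145 = 0.
Discriminant is negative; roots r = 1 ± 12i (complex conjugate pair).
General solution uses e^(α x)(C₁ cos(β x) + C₂ sin(β x)): y = e^(x)(C₁cos(12x) + C₂sin(12x)).


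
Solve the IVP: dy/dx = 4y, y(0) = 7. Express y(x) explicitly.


General solution of y' = 4y is y = Ce^(4x).
Apply y(0) = 7: C = 7.
Particular solution: y = 7e^(4x).


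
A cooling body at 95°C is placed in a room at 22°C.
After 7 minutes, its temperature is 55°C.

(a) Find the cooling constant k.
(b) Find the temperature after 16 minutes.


Newton's law: T(t) = T_a + (T₀ - T_a)e^(-kt).
(a) Use T(7) = 55: (55 - 22)/(95 - 22) = e^(-k·7), so k = -ln(0.452)/7 ≈ 0.1134.
(b) Apply k to t = 16: T(16) = 22 + (73)e^(-1.815) ≈ 33.9°C.


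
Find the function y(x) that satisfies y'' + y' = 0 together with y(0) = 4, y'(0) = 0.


Characteristic roots of r² + r = 0 are -1, 0.
General solution y = c₁ e^(-x) + c₂.
Apply y(0) = 4: c₁ + c₂ = 4. Apply y'(0) = 0: -1 c₁ + 0 c₂ = 0.
Solve: c₁ = 0, c₂ = 4.
Particular solution: y = 0e^(-x) + 4.


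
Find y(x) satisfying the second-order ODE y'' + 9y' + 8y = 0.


Characteristic equation: r² + 9r + 8 = 0.
Factor: (r + 8)(r + 1) = 0 ⇒ r = -8, -1 (distinct real).
General solution: y = C₁e^(-8x) + C₂e^(-x).


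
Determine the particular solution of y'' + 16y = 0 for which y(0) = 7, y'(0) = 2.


Characteristic roots of r² + 16 = 0 are ±4i, so y = C₁cos(4x) + C₂sin(4x).
Apply y(0) = 7: C₁ = 7. Differentiate and apply y'(0) = 2: 4·C₂ = 2, so C₂ = 1/2.
Particular solution: y = 7cos(4x) + (1/2)sin(4x).


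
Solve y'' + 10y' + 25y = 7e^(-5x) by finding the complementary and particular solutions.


Characteristic polynomial (r + 5)² = 0; repeated root r = -5.
y_h = (C₁ + C₂x)e^(-5x). Forcing matches the repeated root (resonance), so try y_p = Ax² e^(-5x).
Substitute and solve for A: 2A = 7, so A = 7/2.
General solution: y = (C₁ + C₂x + (7/2)x²)e^(-5x).


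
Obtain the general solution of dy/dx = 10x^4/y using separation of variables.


Separate variables: y dy = 10x^4 dx.
Integrate both sides: y²/2 = 2x^5 + C₀.
Multiply by 2: y² = 4x^5 + C.


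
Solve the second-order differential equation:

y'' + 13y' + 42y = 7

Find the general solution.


Characteristic roots of r² + 13r + 42 = 0 are -6, -7.
y_h = C₁e^(-6x) + C₂e^(-7x).
Constant forcing; try y_p = A. Then 42A = 7 ⇒ A = 1/6.
General solution: y = C₁e^(-6x) + C₂e^(-7x) + 1/6.


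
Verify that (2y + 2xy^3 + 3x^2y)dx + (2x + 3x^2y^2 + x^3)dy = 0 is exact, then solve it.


Check exactness: ∂M/∂y = 2 + 6xy^2 + 3x^2 and ∂N/∂x = 2 + 6xy^2 + 3x^2; equal, so the equation is exact.
Integrate M with respect to x (treating y as constant): ∫M dx = 2xy + x^2y^3 + x^3y + h(y).
Differentiate w.r.t. y and set equal to N: all terms match, so h'(y) = 0 and h is a constant absorbed into C.
General solution: 2xy + x^2y^3 + x^3y = C.


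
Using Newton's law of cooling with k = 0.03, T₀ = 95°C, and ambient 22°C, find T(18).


Newton's law: dT/dt = -k(T - T_a) has solution T(t) = T_a + (T₀ - T_a)e^(-kt).
Plug in T_a = 22, T₀ = 95, k = 0.03, t = 18: T(18) = 22 + (73)e^(-0.54) ≈ 64.5°C.


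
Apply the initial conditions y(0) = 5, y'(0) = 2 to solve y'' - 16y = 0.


Characteristic roots of r² - 16 = 0 are -4, 4.
General solution y = c₁ e^(-4x) + c₂ e^(4x).
Apply y(0) = 5: c₁ + c₂ = 5. Apply y'(0) = 2: -4 c₁ + 4 c₂ = 2.
Solve: c₁ = 9/4, c₂ = 11/4.
Particular solution: y = (9/4)e^(-4x) + (11/4)e^(4x).


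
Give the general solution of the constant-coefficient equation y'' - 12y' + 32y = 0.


Characteristic equation: r² - 12r + 32 = 0.
Factor: (r - 4)(r - 8) = 0 ⇒ r = 4, 8 (distinct real).
General solution: y = C₁e^(4x) + C₂e^(8x).


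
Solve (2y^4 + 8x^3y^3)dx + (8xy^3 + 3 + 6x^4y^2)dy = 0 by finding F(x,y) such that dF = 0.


Check exactness: ∂M/∂y = 8y^3 + 24x^3y^2 and ∂N/∂x = 8y^3 + 24x^3y^2; equal, so the equation is exact.
Integrate M with respect to x (treating y as constant): ∫M dx = 2xy^4 + 2x^4y^3 + h(y).
Differentiate w.r.t. y and set equal to N: the x-dependent terms already match, leaving h'(y) = 3. Integrate: h(y) = 3y.
So F(x,y) = 2xy^4 + 3y + 2x^4y^3.
General solution: 2xy^4 + 3y + 2x^4y^3 = C.


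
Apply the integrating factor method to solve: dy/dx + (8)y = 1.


P(x) = 8, Q(x) = 1; integrating factor μ = e^(8x).
(μ y)' = e^(8x) ⇒ μ y = (1/8)e^(8x) + C.
Divide by μ: y = 1/8 + Ce^(-8x).


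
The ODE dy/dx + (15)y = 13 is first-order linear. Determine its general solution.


P(x) = 15, Q(x) = 13; integrating factor μ = e^(15x).
(μ y)' = 13e^(15x) ⇒ μ y = (13/15)e^(15x) + C.
Divide by μ: y = 13/15 + Ce^(-15x).


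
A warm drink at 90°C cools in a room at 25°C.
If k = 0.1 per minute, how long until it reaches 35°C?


From T(t) = T_a + (T₀ - T_a)e^(-kt), set T(t) = 35:
(35 - 25) / (90 - 25) = e^(-0.1t), so t = -ln(0.154)/0.1 ≈ 18.7 minutes.


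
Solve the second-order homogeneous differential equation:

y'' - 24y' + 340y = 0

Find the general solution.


Characteristic equation: r² - 24r + 340 = 0.
Discriminant is negative; roots r = 12 ± 14i (complex conjugate pair).
General solution uses e^(α x)(C₁ cos(β x) + C₂ sin(β x)): y = e^(12x)(C₁cos(14x) + C₂sin(14x)).


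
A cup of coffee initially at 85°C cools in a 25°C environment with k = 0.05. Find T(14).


Newton's law: dT/dt = -k(T - T_a) has solution T(t) = T_a + (T₀ - T_a)e^(-kt).
Plug in T_a = 25, T₀ = 85, k = 0.05, t = 14: T(14) = 25 + (60)e^(-0.70) ≈ 54.8°C.


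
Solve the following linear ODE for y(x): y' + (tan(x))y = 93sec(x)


P(x) = tan(x) ⇒ μ = e^(∫tan(x)dx) = sec(x).
(sec(x) y)' = 93sec²(x) ⇒ sec(x) y = 93tan(x) + C.
Multiply by cos(x): y = 93sin(x) + C·cos(x).


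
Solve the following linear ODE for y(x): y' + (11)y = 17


P(x) = 11, Q(x) = 17; integrating factor μ = e^(11x).
(μ y)' = 17e^(11x) ⇒ μ y = (17/11)e^(11x) + C.
Divide by μ: y = 17/11 + Ce^(-11x).


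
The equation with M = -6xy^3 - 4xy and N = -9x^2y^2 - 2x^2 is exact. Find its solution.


Check exactness: ∂M/∂y = -18xy^2 - 4x and ∂N/∂x = -18xy^2 - 4x; equal, so the equation is exact.
Integrate M with respect to x (treating y as constant): ∫M dx = -3x^2y^3 - 2x^2y + h(y).
Differentiate w.r.t. y and set equal to N: all terms match, so h'(y) = 0 and h is a constant absorbed into C.
General solution: -3x^2y^3 - 2x^2y = C.


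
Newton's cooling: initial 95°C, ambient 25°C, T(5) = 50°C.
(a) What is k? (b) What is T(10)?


Newton's law: T(t) = T_a + (T₀ - T_a)e^(-kt).
(a) Use T(5) = 50: (50 - 25)/(95 - 25) = e^(-k·5), so k = -ln(0.357)/5 ≈ 0.2059.
(b) Apply k to t = 10: T(10) = 25 + (70)e^(-2.059) ≈ 33.9°C.


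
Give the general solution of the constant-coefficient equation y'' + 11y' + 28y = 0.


Characteristic equation: r² + 11r + 28 = 0.
Factor: (r + 4)(r + 7) = 0 ⇒ r = -4, -7 (distinct real).
General solution: y = C₁e^(-4x) + C₂e^(-7x).


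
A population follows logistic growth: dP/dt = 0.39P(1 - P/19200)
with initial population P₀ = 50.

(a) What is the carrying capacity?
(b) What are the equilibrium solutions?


Logistic ODE dP/dt = 0.39P(1 - P/19200) has equilibria where dP/dt = 0, i.e. P = 0 or P = 19200.
The coefficient (1 - P/K) = 0 when P = K, identifying K = 19200 as the carrying capacity.
(a) K = 19200; (b) equilibria P = 0 and P = 19200.


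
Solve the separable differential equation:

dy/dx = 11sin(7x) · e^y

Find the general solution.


Separate: e^(-y) dy = 11sin(7x) dx.
Integrate: -e^(-y) = -(11/7)cos(7x) + C₀.
Rearrange: e^(-y) = (11/7)cos(7x) + C.


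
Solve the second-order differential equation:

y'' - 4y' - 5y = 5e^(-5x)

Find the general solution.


Characteristic roots of r² - 4r - 5 = 0 are 5, -1.
y_h = C₁e^(5x) + C₂e^(-x).
Forcing exponent -5 is not a characteristic root; try y_p = Ae^(-5x).
Substitute: A·(25 + (-4)·-5 + (-5)) = A·40 = 5, so A = 1/8.
General solution: y = C₁e^(5x) + C₂e^(-x) + (1/8)e^(-5x).


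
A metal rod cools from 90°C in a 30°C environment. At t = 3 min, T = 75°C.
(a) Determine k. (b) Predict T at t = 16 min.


Newton's law: T(t) = T_a + (T₀ - T_a)e^(-kt).
(a) Use T(3) = 75: (75 - 30)/(90 - 30) = e^(-k·3), so k = -ln(0.750)/3 ≈ 0.0959.
(b) Apply k to t = 16: T(16) = 30 + (60)e^(-1.534) ≈ 42.9°C.


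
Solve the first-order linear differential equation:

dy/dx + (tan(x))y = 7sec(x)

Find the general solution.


P(x) = tan(x) ⇒ μ = e^(∫tan(x)dx) = sec(x).
(sec(x) y)' = 7sec²(x) ⇒ sec(x) y = 7tan(x) + C.
Multiply by cos(x): y = 7sin(x) + C·cos(x).


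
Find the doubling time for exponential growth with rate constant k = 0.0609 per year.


Exponential growth: P(t) = P₀ e^(0.0609t). Set P(t)/P₀ = 2: e^(0.0609t) = 2.
Solve: t = ln(2)/0.0609 ≈ 11.38 years.


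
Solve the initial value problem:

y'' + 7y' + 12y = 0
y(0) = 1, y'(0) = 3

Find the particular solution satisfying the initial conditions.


Characteristic roots of r² + 7r + 12 = 0 are -4, -3.
General solution y = c₁ e^(-4x) + c₂ e^(-3x).
Apply y(0) = 1: c₁ + c₂ = 1. Apply y'(0) = 3: -4 c₁ - 3 c₂ = 3.
Solve: c₁ = -6, c₂ = 7.
Particular solution: y = -6e^(-4x) + 7e^(-3x).


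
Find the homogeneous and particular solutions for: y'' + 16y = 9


Homogeneous part: r² + 16 = 0 ⇒ r = ±4i, so y_h = C₁cos(4x) + C₂sin(4x).
Try constant y_p = A; plug in: 16A = 9 ⇒ A = 9/16.
General solution: y = C₁cos(4x) + C₂sin(4x) + 9/16.


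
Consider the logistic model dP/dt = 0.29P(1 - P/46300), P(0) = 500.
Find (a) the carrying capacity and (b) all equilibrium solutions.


Logistic ODE dP/dt = 0.29P(1 - P/46300) has equilibria where dP/dt = 0, i.e. P = 0 or P = 46300.
The coefficient (1 - P/K) = 0 when P = K, identifying K = 46300 as the carrying capacity.
(a) K = 46300; (b) equilibria P = 0 and P = 46300.


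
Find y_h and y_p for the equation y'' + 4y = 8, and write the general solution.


Homogeneous part: r² + 4 = 0 ⇒ r = ±2i, so y_h = C₁cos(2x) + C₂sin(2x).
Try constant y_p = A; plug in: 4A = 8 ⇒ A = 2.
General solution: y = C₁cos(2x) + C₂sin(2x) + 2.


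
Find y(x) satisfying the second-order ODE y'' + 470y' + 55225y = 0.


Characteristic equation: r² + 470r + 55225 = 0, i.e. (r + 235)² = 0.
Repeated root r = -235; include an x factor for the second linearly independent solution.
General solution: y = (C₁ + C₂x)e^(-235x).
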